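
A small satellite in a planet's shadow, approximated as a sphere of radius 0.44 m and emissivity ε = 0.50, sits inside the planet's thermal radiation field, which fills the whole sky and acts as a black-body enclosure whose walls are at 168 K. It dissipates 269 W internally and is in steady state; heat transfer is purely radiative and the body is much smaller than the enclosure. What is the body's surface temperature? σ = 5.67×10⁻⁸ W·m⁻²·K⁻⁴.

For a small grey body in a large enclosure, net radiated power = εσA(T⁴ − T_w⁴).
Steady state: P = εσA(T⁴ − T_w⁴) with A = 4πr² = 2.433 m².
T⁴ = P/(εσA) + T_w⁴ = 269/(0.50·5.67×10⁻⁸·2.433) + (168)⁴
    = 3.900×10⁹ + 7.966×10⁸ = 4.697×10⁹ K⁴.

T ≈ 262 K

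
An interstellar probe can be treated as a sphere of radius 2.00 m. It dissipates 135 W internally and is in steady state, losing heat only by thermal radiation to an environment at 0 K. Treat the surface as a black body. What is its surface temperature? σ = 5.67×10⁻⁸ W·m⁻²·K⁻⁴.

T ≈ 83.0 K

Steady state: internal power = radiated power, P = εσA T⁴.
Radiating area A = 4πr² = 50.27 m².
T⁴ = P/(εσA) = 135/(1.0·5.67×10⁻⁸·50.27) = 4.737×10⁷ K⁴.
T = (4.737×10⁷)^(1/4).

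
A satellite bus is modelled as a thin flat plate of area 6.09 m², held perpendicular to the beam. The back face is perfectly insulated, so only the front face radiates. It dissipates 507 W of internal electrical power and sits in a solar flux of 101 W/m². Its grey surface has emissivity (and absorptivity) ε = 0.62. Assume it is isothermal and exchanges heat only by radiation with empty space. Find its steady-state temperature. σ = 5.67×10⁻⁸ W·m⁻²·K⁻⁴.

At steady state, absorbed solar power + internal power = radiated power.
Absorbed: α·S·A_cross = 0.62·101·6.090 = 381.4 W (cross-section A).
Total input = 381.4 + 507 = 888.4 W.
Radiated: εσ·A_surf·T⁴ with A_surf = A = 6.090 m².
T⁴ = 888.4/(0.62·5.67×10⁻⁸·6.090) = 4.149×10⁹ K⁴.

T ≈ 254 K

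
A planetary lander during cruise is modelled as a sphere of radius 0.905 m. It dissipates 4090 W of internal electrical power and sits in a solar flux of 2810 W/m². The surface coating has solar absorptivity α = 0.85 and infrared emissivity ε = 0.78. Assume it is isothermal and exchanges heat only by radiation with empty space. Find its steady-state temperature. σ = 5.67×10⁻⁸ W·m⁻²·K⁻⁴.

At steady state, absorbed solar power + internal power = radiated power.
Absorbed: α·S·A_cross = 0.85·2810·2.573 = 6146 W (cross-section πr²).
Total input = 6146 + 4090 = 10240 W.
Radiated: εσ·A_surf·T⁴ with A_surf = 4πr² = 10.29 m².
T⁴ = 10240/(0.78·5.67×10⁻⁸·10.29) = 2.249×10¹⁰ K⁴.

T ≈ 387 K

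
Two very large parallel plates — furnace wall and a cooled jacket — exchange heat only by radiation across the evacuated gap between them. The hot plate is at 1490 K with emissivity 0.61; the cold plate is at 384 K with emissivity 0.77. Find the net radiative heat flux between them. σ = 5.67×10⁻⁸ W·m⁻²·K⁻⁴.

q ≈ 1.44×10⁵ W/m²

For two infinite grey parallel plates, q = σ(T₁⁴ − T₂⁴)/(1/ε₁ + 1/ε₂ − 1).
T₁⁴ − T₂⁴ = 4.929×10¹² − 2.174×10¹⁰ = 4.907×10¹² K⁴.
1/ε₁ + 1/ε₂ − 1 = 1.639 + 1.299 − 1 = 1.938.
q = 5.67×10⁻⁸ × 4.907×10¹² / 1.938.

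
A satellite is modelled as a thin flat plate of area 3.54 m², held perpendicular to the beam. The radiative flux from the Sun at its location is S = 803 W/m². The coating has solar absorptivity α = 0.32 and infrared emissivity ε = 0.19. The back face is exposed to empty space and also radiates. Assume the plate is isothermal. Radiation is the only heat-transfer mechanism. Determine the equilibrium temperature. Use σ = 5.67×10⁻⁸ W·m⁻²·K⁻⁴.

At equilibrium, absorbed power = emitted power.
Absorbing cross-section = A = 3.540 m²; emitting surface = 2A = 7.080 m² (ratio 2).
αS·A_cross = εσ·A_surf·T⁴  ⇒  T⁴ = αS/(ε·2σ).
T⁴ = 0.320·803/(0.19·2·5.67×10⁻⁸) = 1.193×10¹⁰ K⁴.
T = (1.193×10¹⁰)^(1/4).

T ≈ 330 K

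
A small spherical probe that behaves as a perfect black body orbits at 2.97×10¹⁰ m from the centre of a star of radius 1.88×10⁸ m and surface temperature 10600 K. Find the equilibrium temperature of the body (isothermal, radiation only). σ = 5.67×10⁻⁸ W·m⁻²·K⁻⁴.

T ≈ 596 K

The star's surface emits σT_*⁴; at distance d the flux is S = σT_*⁴(R_*/d)².
S = 5.67×10⁻⁸·(10600)⁴·(1.88×10⁸/2.97×10¹⁰)² = 28680 W/m².
For an isothermal sphere T⁴ = (1−a)S/(4σ) = 1.265×10¹¹ K⁴.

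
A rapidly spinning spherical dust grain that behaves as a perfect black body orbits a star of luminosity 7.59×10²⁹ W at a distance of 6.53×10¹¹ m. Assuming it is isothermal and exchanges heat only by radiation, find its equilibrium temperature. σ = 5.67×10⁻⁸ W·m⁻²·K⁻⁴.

First find the stellar flux at distance d: S = L/(4πd²) = 7.59×10²⁹/(4π·(6.53×10¹¹)²) = 1.416×10⁵ W/m².
For an isothermal sphere, absorbed (1−a)S·πr² = emitted σ·4πr²·T⁴, so T⁴ = (1−a)S/(4σ).
T⁴ = 1.00·1.416×10⁵/(4·5.67×10⁻⁸) = 6.245×10¹¹ K⁴.

T ≈ 889 K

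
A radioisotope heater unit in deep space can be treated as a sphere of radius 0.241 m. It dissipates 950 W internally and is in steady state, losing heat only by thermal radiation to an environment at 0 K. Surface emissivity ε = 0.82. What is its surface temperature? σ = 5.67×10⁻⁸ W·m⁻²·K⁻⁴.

Steady state: internal power = radiated power, P = εσA T⁴.
Radiating area A = 4πr² = 0.7299 m².
T⁴ = P/(εσA) = 950/(0.82·5.67×10⁻⁸·0.7299) = 2.800×10¹⁰ K⁴.
T = (2.800×10¹⁰)^(1/4).

T ≈ 409 K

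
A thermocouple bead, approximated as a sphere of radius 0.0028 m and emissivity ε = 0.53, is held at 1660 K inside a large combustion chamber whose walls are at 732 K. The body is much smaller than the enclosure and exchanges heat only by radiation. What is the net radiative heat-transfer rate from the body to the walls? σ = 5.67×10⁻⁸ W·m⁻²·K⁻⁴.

P_net ≈ 21.6 W

For a small grey body in a large enclosure: P_net = εσA(T_body⁴ − T_wall⁴).
A = 4πr² = 9.852×10⁻⁵ m²; T_body⁴ − T_wall⁴ = 7.593×10¹² − 2.871×10¹¹ = 7.306×10¹² K⁴.
|P_net| = 0.53·5.67×10⁻⁸·9.852×10⁻⁵·7.306×10¹².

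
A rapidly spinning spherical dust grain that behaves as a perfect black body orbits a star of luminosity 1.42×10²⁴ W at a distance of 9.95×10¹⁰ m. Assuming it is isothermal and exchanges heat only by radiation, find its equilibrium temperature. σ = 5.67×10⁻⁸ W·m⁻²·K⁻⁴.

First find the stellar flux at distance d: S = L/(4πd²) = 1.42×10²⁴/(4π·(9.95×10¹⁰)²) = 11.41 W/m².
For an isothermal sphere, absorbed (1−a)S·πr² = emitted σ·4πr²·T⁴, so T⁴ = (1−a)S/(4σ).
T⁴ = 1.00·11.41/(4·5.67×10⁻⁸) = 5.033×10⁷ K⁴.

T ≈ 84.2 K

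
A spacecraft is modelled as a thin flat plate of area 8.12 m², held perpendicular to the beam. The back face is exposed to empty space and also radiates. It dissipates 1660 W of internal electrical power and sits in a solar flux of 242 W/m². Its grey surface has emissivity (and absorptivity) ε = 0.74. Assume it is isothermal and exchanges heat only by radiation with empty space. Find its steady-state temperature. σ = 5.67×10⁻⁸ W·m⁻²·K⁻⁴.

At steady state, absorbed solar power + internal power = radiated power.
Absorbed: α·S·A_cross = 0.74·242·8.120 = 1454 W (cross-section A).
Total input = 1454 + 1660 = 3114 W.
Radiated: εσ·A_surf·T⁴ with A_surf = 2A = 16.24 m².
T⁴ = 3114/(0.74·5.67×10⁻⁸·16.24) = 4.570×10⁹ K⁴.

T ≈ 260 K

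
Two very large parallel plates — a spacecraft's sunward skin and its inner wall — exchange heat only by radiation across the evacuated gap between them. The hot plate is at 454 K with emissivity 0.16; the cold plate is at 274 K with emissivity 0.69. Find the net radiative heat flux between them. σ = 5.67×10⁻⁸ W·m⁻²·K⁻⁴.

q ≈ 312 W/m²

For two infinite grey parallel plates, q = σ(T₁⁴ − T₂⁴)/(1/ε₁ + 1/ε₂ − 1).
T₁⁴ − T₂⁴ = 4.248×10¹⁰ − 5.636×10⁹ = 3.685×10¹⁰ K⁴.
1/ε₁ + 1/ε₂ − 1 = 6.250 + 1.449 − 1 = 6.699.
q = 5.67×10⁻⁸ × 3.685×10¹⁰ / 6.699.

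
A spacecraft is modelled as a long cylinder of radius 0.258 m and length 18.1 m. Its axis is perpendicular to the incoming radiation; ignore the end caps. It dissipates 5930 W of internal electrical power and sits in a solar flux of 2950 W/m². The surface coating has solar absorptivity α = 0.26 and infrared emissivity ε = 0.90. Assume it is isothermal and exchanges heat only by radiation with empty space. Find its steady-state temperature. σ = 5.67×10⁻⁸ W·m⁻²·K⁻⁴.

At steady state, absorbed solar power + internal power = radiated power.
Absorbed: α·S·A_cross = 0.26·2950·9.340 = 7163 W (cross-section 2rL).
Total input = 7163 + 5930 = 13090 W.
Radiated: εσ·A_surf·T⁴ with A_surf = 2πrL = 29.34 m².
T⁴ = 13090/(0.90·5.67×10⁻⁸·29.34) = 8.745×10⁹ K⁴.

T ≈ 306 K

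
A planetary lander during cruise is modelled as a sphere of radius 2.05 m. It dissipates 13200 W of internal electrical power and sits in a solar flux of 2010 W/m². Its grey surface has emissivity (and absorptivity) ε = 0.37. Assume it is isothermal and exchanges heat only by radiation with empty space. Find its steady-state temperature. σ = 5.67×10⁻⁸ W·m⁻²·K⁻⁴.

At steady state, absorbed solar power + internal power = radiated power.
Absorbed: α·S·A_cross = 0.37·2010·13.20 = 9819 W (cross-section πr²).
Total input = 9819 + 13200 = 23020 W.
Radiated: εσ·A_surf·T⁴ with A_surf = 4πr² = 52.81 m².
T⁴ = 23020/(0.37·5.67×10⁻⁸·52.81) = 2.078×10¹⁰ K⁴.

T ≈ 380 K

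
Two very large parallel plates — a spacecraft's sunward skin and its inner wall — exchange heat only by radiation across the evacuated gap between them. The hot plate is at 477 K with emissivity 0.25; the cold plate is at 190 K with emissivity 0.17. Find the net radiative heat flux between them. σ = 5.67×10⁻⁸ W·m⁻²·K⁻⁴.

q ≈ 322 W/m²

For two infinite grey parallel plates, q = σ(T₁⁴ − T₂⁴)/(1/ε₁ + 1/ε₂ − 1).
T₁⁴ − T₂⁴ = 5.177×10¹⁰ − 1.303×10⁹ = 5.047×10¹⁰ K⁴.
1/ε₁ + 1/ε₂ − 1 = 4.000 + 5.882 − 1 = 8.882.
q = 5.67×10⁻⁸ × 5.047×10¹⁰ / 8.882.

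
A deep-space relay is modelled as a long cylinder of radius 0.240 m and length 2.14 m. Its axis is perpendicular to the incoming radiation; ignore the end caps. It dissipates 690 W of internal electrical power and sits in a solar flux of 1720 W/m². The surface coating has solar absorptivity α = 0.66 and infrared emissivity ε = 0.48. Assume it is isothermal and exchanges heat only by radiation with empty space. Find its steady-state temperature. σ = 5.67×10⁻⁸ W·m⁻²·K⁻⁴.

At steady state, absorbed solar power + internal power = radiated power.
Absorbed: α·S·A_cross = 0.66·1720·1.027 = 1166 W (cross-section 2rL).
Total input = 1166 + 690 = 1856 W.
Radiated: εσ·A_surf·T⁴ with A_surf = 2πrL = 3.227 m².
T⁴ = 1856/(0.48·5.67×10⁻⁸·3.227) = 2.113×10¹⁰ K⁴.

T ≈ 381 K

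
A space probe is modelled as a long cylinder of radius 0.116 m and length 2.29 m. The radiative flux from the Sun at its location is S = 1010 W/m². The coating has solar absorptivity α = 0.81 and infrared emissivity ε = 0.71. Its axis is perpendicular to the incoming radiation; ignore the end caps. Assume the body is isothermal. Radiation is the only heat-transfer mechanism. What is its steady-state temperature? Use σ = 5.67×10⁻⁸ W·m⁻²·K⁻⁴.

T ≈ 284 K

At equilibrium, absorbed power = emitted power.
Absorbing cross-section = 2rL = 0.5313 m²; emitting surface = 2πrL = 1.669 m² (ratio π).
αS·A_cross = εσ·A_surf·T⁴  ⇒  T⁴ = αS/(ε·πσ).
T⁴ = 0.810·1010/(0.71·π·5.67×10⁻⁸) = 6.469×10⁹ K⁴.
T = (6.469×10⁹)^(1/4).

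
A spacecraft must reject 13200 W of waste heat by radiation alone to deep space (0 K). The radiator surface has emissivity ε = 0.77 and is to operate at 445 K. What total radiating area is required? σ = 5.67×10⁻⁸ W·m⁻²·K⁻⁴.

A ≈ 7.71 m²

P = εσA T⁴ ⇒ A = P/(εσT⁴).
T⁴ = 3.921×10¹⁰ K⁴.
A = 13200/(0.77 × 5.67×10⁻⁸ × 3.921×10¹⁰).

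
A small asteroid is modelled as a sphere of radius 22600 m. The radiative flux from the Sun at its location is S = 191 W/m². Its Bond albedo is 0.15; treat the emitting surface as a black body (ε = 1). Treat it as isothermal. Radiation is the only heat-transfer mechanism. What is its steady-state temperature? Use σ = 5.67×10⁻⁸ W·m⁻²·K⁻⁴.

At equilibrium, absorbed power = emitted power.
Absorbing cross-section = πr² = 1.605×10⁹ m²; emitting surface = 4πr² = 6.418×10⁹ m² (ratio 4).
(1−a)S·A_cross = εσ·A_surf·T⁴  ⇒  T⁴ = (1−a)S/(4σ).
T⁴ = 0.850·191/(4·5.67×10⁻⁸) = 7.158×10⁸ K⁴.
T = (7.158×10⁸)^(1/4).

T ≈ 164 K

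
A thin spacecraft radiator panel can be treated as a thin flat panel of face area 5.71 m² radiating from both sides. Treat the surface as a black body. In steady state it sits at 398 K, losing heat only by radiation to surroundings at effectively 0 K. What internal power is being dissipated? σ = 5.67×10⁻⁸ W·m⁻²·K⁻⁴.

Steady state: P = εσA T⁴.
A = 2·5.71 = 11.42 m²; T⁴ = (398)⁴ = 2.509×10¹⁰ K⁴.
P = 1.0 × 5.67×10⁻⁸ × 11.42 × 2.509×10¹⁰.

P ≈ 16200 W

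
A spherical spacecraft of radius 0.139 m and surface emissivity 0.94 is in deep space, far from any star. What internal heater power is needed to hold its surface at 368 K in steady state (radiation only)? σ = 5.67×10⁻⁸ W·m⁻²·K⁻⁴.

P ≈ 237 W

P = εσ·4πr²·T⁴.
4πr² = 0.2428 m²; T⁴ = 1.834×10¹⁰ K⁴.
P = 0.94·5.67×10⁻⁸·0.2428·1.834×10¹⁰.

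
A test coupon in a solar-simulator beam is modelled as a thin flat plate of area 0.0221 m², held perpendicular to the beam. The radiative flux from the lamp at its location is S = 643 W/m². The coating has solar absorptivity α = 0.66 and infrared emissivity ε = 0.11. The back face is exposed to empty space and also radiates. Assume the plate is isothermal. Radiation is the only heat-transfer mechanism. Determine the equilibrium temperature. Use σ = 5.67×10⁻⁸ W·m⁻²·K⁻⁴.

T ≈ 429 K

At equilibrium, absorbed power = emitted power.
Absorbing cross-section = A = 0.02210 m²; emitting surface = 2A = 0.04420 m² (ratio 2).
αS·A_cross = εσ·A_surf·T⁴  ⇒  T⁴ = αS/(ε·2σ).
T⁴ = 0.660·643/(0.11·2·5.67×10⁻⁸) = 3.402×10¹⁰ K⁴.
T = (3.402×10¹⁰)^(1/4).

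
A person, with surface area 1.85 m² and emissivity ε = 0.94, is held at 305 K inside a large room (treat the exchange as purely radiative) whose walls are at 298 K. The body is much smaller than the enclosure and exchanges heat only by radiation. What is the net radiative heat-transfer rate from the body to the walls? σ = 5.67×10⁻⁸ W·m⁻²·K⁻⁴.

For a small grey body in a large enclosure: P_net = εσA(T_body⁴ − T_wall⁴).
A = 1.85 m²; T_body⁴ − T_wall⁴ = 8.654×10⁹ − 7.886×10⁹ = 7.675×10⁸ K⁴.
|P_net| = 0.94·5.67×10⁻⁸·1.850·7.675×10⁸.

P_net ≈ 75.7 W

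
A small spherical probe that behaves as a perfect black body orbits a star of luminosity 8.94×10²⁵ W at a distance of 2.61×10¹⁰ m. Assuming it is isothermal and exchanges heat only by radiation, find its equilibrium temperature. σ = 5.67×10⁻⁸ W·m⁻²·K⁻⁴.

First find the stellar flux at distance d: S = L/(4πd²) = 8.94×10²⁵/(4π·(2.61×10¹⁰)²) = 10440 W/m².
For an isothermal sphere, absorbed (1−a)S·πr² = emitted σ·4πr²·T⁴, so T⁴ = (1−a)S/(4σ).
T⁴ = 1.00·10440/(4·5.67×10⁻⁸) = 4.605×10¹⁰ K⁴.

T ≈ 463 K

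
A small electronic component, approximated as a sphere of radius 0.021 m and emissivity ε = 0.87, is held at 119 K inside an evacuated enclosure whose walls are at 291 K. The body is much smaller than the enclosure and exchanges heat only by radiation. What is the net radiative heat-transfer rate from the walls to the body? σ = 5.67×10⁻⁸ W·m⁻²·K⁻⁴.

P_net ≈ 1.91 W

For a small grey body in a large enclosure: P_net = εσA(T_body⁴ − T_wall⁴).
A = 4πr² = 0.005542 m²; T_body⁴ − T_wall⁴ = 2.005×10⁸ − 7.171×10⁹ = -6.970×10⁹ K⁴.
|P_net| = 0.87·5.67×10⁻⁸·0.005542·6.970×10⁹.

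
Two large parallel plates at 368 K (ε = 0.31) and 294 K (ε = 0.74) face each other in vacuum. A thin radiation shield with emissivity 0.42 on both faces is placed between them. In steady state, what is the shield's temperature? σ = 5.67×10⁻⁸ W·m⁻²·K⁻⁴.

T_s ≈ 328 K

In steady state the net flux on the hot side equals that on the cold side.
σ(T₁⁴−T_s⁴)/D₁ = σ(T_s⁴−T₂⁴)/D₂, with D₁ = 1/ε₁+1/ε_s−1 = 4.607, D₂ = 1/ε_s+1/ε₂−1 = 2.732.
Solve for T_s⁴: T_s⁴ = (D₂·T₁⁴ + D₁·T₂⁴)/(D₁+D₂) = 1.152×10¹⁰ K⁴.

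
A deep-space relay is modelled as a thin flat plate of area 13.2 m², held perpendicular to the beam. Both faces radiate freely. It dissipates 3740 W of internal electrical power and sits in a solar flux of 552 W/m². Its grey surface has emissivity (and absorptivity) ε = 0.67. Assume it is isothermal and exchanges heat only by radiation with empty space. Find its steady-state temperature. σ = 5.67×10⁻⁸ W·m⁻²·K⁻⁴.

At steady state, absorbed solar power + internal power = radiated power.
Absorbed: α·S·A_cross = 0.67·552·13.20 = 4882 W (cross-section A).
Total input = 4882 + 3740 = 8622 W.
Radiated: εσ·A_surf·T⁴ with A_surf = 2A = 26.40 m².
T⁴ = 8622/(0.67·5.67×10⁻⁸·26.40) = 8.597×10⁹ K⁴.

T ≈ 304 K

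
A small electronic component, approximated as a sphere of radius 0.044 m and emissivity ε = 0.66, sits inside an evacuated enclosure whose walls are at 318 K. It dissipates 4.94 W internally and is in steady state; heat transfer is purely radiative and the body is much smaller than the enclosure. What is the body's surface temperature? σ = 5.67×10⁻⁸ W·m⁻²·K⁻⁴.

For a small grey body in a large enclosure, net radiated power = εσA(T⁴ − T_w⁴).
Steady state: P = εσA(T⁴ − T_w⁴) with A = 4πr² = 0.02433 m².
T⁴ = P/(εσA) + T_w⁴ = 4.94/(0.66·5.67×10⁻⁸·0.02433) + (318)⁴
    = 5.426×10⁹ + 1.023×10¹⁰ = 1.565×10¹⁰ K⁴.

T ≈ 354 K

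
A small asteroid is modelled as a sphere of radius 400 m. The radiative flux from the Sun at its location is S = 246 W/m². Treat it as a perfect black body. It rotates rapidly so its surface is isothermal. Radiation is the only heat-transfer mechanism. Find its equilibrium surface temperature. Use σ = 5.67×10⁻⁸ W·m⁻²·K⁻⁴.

T ≈ 181 K

At equilibrium, absorbed power = emitted power.
Absorbing cross-section = πr² = 5.027×10⁵ m²; emitting surface = 4πr² = 2.011×10⁶ m² (ratio 4).
S·A_cross = εσ·A_surf·T⁴  ⇒  T⁴ = S/(4σ).
T⁴ = 1.00·246/(4·5.67×10⁻⁸) = 1.085×10⁹ K⁴.
T = (1.085×10⁹)^(1/4).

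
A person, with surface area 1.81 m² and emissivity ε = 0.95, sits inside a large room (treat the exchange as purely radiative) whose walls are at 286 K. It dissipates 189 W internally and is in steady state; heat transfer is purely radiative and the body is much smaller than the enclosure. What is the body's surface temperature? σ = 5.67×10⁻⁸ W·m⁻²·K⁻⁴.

T ≈ 305 K

For a small grey body in a large enclosure, net radiated power = εσA(T⁴ − T_w⁴).
Steady state: P = εσA(T⁴ − T_w⁴) with A = 1.81 m².
T⁴ = P/(εσA) + T_w⁴ = 189/(0.95·5.67×10⁻⁸·1.810) + (286)⁴
    = 1.939×10⁹ + 6.691×10⁹ = 8.629×10⁹ K⁴.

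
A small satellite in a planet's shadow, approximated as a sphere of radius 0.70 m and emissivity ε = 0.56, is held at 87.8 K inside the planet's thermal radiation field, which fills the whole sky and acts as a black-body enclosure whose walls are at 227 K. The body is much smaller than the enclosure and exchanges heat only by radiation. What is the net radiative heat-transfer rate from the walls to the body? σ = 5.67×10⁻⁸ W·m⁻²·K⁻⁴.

P_net ≈ 508 W

For a small grey body in a large enclosure: P_net = εσA(T_body⁴ − T_wall⁴).
A = 4πr² = 6.158 m²; T_body⁴ − T_wall⁴ = 5.943×10⁷ − 2.655×10⁹ = -2.596×10⁹ K⁴.
|P_net| = 0.56·5.67×10⁻⁸·6.158·2.596×10⁹.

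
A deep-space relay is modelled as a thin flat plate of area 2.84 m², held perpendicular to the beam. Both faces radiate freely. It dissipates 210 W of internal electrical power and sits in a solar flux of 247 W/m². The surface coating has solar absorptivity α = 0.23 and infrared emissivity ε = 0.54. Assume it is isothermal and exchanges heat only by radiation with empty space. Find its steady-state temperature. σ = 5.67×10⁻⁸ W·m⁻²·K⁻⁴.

At steady state, absorbed solar power + internal power = radiated power.
Absorbed: α·S·A_cross = 0.23·247·2.840 = 161.3 W (cross-section A).
Total input = 161.3 + 210 = 371.3 W.
Radiated: εσ·A_surf·T⁴ with A_surf = 2A = 5.680 m².
T⁴ = 371.3/(0.54·5.67×10⁻⁸·5.680) = 2.135×10⁹ K⁴.

T ≈ 215 K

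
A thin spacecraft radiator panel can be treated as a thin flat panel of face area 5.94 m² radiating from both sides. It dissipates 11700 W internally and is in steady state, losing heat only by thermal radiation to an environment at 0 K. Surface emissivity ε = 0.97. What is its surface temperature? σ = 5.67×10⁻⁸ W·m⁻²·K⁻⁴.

T ≈ 366 K

Steady state: internal power = radiated power, P = εσA T⁴.
Radiating area A = 2·5.94 = 11.88 m².
T⁴ = P/(εσA) = 11700/(0.97·5.67×10⁻⁸·11.88) = 1.791×10¹⁰ K⁴.
T = (1.791×10¹⁰)^(1/4).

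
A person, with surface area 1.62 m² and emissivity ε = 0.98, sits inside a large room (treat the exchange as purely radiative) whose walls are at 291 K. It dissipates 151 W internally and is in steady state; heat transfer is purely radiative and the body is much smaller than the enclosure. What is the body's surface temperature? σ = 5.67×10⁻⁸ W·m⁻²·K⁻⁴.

For a small grey body in a large enclosure, net radiated power = εσA(T⁴ − T_w⁴).
Steady state: P = εσA(T⁴ − T_w⁴) with A = 1.62 m².
T⁴ = P/(εσA) + T_w⁴ = 151/(0.98·5.67×10⁻⁸·1.620) + (291)⁴
    = 1.677×10⁹ + 7.171×10⁹ = 8.848×10⁹ K⁴.

T ≈ 307 K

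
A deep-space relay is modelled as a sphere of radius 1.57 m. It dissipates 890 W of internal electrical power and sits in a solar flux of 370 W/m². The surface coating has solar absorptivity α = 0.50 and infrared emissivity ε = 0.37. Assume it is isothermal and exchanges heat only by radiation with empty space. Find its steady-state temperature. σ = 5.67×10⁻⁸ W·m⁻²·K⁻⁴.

At steady state, absorbed solar power + internal power = radiated power.
Absorbed: α·S·A_cross = 0.50·370·7.744 = 1433 W (cross-section πr²).
Total input = 1433 + 890 = 2323 W.
Radiated: εσ·A_surf·T⁴ with A_surf = 4πr² = 30.97 m².
T⁴ = 2323/(0.37·5.67×10⁻⁸·30.97) = 3.574×10⁹ K⁴.

T ≈ 245 K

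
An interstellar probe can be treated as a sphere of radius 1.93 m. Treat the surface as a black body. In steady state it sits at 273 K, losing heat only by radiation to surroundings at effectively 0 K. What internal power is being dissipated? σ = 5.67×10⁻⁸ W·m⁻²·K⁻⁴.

P ≈ 14700 W

Steady state: P = εσA T⁴.
A = 4πr² = 46.81 m²; T⁴ = (273)⁴ = 5.555×10⁹ K⁴.
P = 1.0 × 5.67×10⁻⁸ × 46.81 × 5.555×10⁹.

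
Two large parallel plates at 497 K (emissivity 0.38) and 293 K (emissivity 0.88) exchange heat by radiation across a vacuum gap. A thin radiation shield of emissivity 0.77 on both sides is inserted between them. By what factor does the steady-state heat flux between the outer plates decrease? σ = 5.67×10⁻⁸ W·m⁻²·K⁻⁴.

Without shield: q₀ = σΔ(T⁴)/(1/ε₁+1/ε₂−1) with denominator 2.768.
With shield the two gaps are in series; the resistances add: (1/ε₁+1/ε_s−1)+(1/ε_s+1/ε₂−1) = 2.930+1.435 = 4.365.
Heat-flux ratio q₀/q = 4.365/2.768.

factor ≈ 1.58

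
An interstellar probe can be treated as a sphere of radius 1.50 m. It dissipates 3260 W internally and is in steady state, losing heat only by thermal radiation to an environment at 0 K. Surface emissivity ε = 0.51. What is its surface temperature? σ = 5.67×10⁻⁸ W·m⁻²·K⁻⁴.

Steady state: internal power = radiated power, P = εσA T⁴.
Radiating area A = 4πr² = 28.27 m².
T⁴ = P/(εσA) = 3260/(0.51·5.67×10⁻⁸·28.27) = 3.987×10⁹ K⁴.
T = (3.987×10⁹)^(1/4).

T ≈ 251 K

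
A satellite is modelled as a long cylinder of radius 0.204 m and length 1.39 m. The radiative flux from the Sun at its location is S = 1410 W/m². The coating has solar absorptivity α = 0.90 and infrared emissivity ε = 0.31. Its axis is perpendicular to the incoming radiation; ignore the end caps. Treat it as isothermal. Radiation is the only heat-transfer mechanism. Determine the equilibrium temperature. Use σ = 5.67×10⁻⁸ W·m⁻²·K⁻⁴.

T ≈ 389 K

At equilibrium, absorbed power = emitted power.
Absorbing cross-section = 2rL = 0.5671 m²; emitting surface = 2πrL = 1.782 m² (ratio π).
αS·A_cross = εσ·A_surf·T⁴  ⇒  T⁴ = αS/(ε·πσ).
T⁴ = 0.900·1410/(0.31·π·5.67×10⁻⁸) = 2.298×10¹⁰ K⁴.
T = (2.298×10¹⁰)^(1/4).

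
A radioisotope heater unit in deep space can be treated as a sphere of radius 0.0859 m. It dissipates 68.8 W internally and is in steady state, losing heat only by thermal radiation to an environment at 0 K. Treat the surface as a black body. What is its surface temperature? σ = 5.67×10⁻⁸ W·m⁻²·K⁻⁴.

Steady state: internal power = radiated power, P = εσA T⁴.
Radiating area A = 4πr² = 0.09272 m².
T⁴ = P/(εσA) = 68.8/(1.0·5.67×10⁻⁸·0.09272) = 1.309×10¹⁰ K⁴.
T = (1.309×10¹⁰)^(1/4).

T ≈ 338 K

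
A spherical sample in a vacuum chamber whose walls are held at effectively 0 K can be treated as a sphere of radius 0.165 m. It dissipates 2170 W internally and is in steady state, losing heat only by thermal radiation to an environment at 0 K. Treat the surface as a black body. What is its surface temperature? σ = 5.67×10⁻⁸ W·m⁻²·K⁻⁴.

T ≈ 578 K

Steady state: internal power = radiated power, P = εσA T⁴.
Radiating area A = 4πr² = 0.3421 m².
T⁴ = P/(εσA) = 2170/(1.0·5.67×10⁻⁸·0.3421) = 1.119×10¹¹ K⁴.
T = (1.119×10¹¹)^(1/4).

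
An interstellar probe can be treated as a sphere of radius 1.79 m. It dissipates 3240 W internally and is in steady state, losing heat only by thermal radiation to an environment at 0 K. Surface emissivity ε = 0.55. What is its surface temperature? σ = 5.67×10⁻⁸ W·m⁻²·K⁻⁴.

Steady state: internal power = radiated power, P = εσA T⁴.
Radiating area A = 4πr² = 40.26 m².
T⁴ = P/(εσA) = 3240/(0.55·5.67×10⁻⁸·40.26) = 2.580×10⁹ K⁴.
T = (2.580×10⁹)^(1/4).

T ≈ 225 K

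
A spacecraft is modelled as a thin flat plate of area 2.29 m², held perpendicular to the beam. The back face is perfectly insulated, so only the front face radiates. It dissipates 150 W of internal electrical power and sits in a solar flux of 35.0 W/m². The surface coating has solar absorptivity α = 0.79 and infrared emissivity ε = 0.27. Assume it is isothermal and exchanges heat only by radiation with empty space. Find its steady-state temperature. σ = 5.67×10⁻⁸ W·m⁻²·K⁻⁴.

At steady state, absorbed solar power + internal power = radiated power.
Absorbed: α·S·A_cross = 0.79·35.0·2.290 = 63.32 W (cross-section A).
Total input = 63.32 + 150 = 213.3 W.
Radiated: εσ·A_surf·T⁴ with A_surf = A = 2.290 m².
T⁴ = 213.3/(0.27·5.67×10⁻⁸·2.290) = 6.085×10⁹ K⁴.

T ≈ 279 K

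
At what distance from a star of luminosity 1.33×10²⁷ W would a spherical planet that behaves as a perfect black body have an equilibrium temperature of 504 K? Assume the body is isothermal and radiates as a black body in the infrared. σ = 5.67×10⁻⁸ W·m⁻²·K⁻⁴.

d ≈ 8.50×10¹⁰ m

For an isothermal black-emitting sphere, (1−a)S·πr² = σ·4πr²·T⁴ ⇒ S = 4σT⁴/(1−a).
S = 4·5.67×10⁻⁸·(504)⁴/1.00 = 14630 W/m².
Flux falls as S = L/(4πd²), so d = √(L/(4πS)) = √(1.33×10²⁷/(4π·14630)).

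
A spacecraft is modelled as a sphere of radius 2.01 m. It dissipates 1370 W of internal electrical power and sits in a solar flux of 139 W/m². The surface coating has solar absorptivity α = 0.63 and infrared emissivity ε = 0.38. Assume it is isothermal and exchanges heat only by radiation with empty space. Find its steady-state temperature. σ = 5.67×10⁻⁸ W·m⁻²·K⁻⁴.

T ≈ 218 K

At steady state, absorbed solar power + internal power = radiated power.
Absorbed: α·S·A_cross = 0.63·139·12.69 = 1111 W (cross-section πr²).
Total input = 1111 + 1370 = 2481 W.
Radiated: εσ·A_surf·T⁴ with A_surf = 4πr² = 50.77 m².
T⁴ = 2481/(0.38·5.67×10⁻⁸·50.77) = 2.269×10⁹ K⁴.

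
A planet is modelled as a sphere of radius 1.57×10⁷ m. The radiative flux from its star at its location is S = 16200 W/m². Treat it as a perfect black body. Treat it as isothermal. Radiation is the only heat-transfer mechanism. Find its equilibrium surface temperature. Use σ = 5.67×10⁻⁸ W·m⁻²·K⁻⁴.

T ≈ 517 K

At equilibrium, absorbed power = emitted power.
Absorbing cross-section = πr² = 7.744×10¹⁴ m²; emitting surface = 4πr² = 3.097×10¹⁵ m² (ratio 4).
S·A_cross = εσ·A_surf·T⁴  ⇒  T⁴ = S/(4σ).
T⁴ = 1.00·16200/(4·5.67×10⁻⁸) = 7.143×10¹⁰ K⁴.
T = (7.143×10¹⁰)^(1/4).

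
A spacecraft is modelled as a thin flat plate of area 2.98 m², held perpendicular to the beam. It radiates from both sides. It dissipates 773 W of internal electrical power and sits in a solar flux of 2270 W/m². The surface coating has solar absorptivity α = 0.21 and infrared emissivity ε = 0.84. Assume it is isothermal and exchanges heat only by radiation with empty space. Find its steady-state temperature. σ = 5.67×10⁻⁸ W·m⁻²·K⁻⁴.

T ≈ 296 K

At steady state, absorbed solar power + internal power = radiated power.
Absorbed: α·S·A_cross = 0.21·2270·2.980 = 1421 W (cross-section A).
Total input = 1421 + 773 = 2194 W.
Radiated: εσ·A_surf·T⁴ with A_surf = 2A = 5.960 m².
T⁴ = 2194/(0.84·5.67×10⁻⁸·5.960) = 7.728×10⁹ K⁴.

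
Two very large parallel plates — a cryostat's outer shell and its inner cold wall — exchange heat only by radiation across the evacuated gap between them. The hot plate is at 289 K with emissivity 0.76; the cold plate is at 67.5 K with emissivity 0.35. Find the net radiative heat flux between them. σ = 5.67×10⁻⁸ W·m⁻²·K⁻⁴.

For two infinite grey parallel plates, q = σ(T₁⁴ − T₂⁴)/(1/ε₁ + 1/ε₂ − 1).
T₁⁴ − T₂⁴ = 6.976×10⁹ − 2.076×10⁷ = 6.955×10⁹ K⁴.
1/ε₁ + 1/ε₂ − 1 = 1.316 + 2.857 − 1 = 3.173.
q = 5.67×10⁻⁸ × 6.955×10⁹ / 3.173.

q ≈ 124 W/m²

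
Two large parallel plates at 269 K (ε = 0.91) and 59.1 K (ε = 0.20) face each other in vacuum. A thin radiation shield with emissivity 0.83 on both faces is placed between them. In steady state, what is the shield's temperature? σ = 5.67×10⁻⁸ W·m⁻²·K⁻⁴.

In steady state the net flux on the hot side equals that on the cold side.
σ(T₁⁴−T_s⁴)/D₁ = σ(T_s⁴−T₂⁴)/D₂, with D₁ = 1/ε₁+1/ε_s−1 = 1.304, D₂ = 1/ε_s+1/ε₂−1 = 5.205.
Solve for T_s⁴: T_s⁴ = (D₂·T₁⁴ + D₁·T₂⁴)/(D₁+D₂) = 4.190×10⁹ K⁴.

T_s ≈ 254 K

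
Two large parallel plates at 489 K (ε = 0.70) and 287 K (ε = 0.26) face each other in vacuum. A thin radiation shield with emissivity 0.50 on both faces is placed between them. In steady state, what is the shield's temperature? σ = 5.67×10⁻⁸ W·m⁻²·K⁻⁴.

In steady state the net flux on the hot side equals that on the cold side.
σ(T₁⁴−T_s⁴)/D₁ = σ(T_s⁴−T₂⁴)/D₂, with D₁ = 1/ε₁+1/ε_s−1 = 2.429, D₂ = 1/ε_s+1/ε₂−1 = 4.846.
Solve for T_s⁴: T_s⁴ = (D₂·T₁⁴ + D₁·T₂⁴)/(D₁+D₂) = 4.036×10¹⁰ K⁴.

T_s ≈ 448 K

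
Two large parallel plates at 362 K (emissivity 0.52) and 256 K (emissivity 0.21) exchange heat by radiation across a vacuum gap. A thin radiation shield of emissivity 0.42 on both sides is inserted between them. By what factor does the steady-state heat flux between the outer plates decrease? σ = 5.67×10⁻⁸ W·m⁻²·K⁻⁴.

Without shield: q₀ = σΔ(T⁴)/(1/ε₁+1/ε₂−1) with denominator 5.685.
With shield the two gaps are in series; the resistances add: (1/ε₁+1/ε_s−1)+(1/ε_s+1/ε₂−1) = 3.304+6.143 = 9.447.
Heat-flux ratio q₀/q = 9.447/5.685.

factor ≈ 1.66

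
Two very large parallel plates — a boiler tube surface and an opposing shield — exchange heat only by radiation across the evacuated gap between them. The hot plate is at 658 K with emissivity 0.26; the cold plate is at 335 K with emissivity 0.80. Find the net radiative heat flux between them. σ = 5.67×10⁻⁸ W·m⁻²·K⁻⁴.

q ≈ 2420 W/m²

For two infinite grey parallel plates, q = σ(T₁⁴ − T₂⁴)/(1/ε₁ + 1/ε₂ − 1).
T₁⁴ − T₂⁴ = 1.875×10¹¹ − 1.259×10¹⁰ = 1.749×10¹¹ K⁴.
1/ε₁ + 1/ε₂ − 1 = 3.846 + 1.250 − 1 = 4.096.
q = 5.67×10⁻⁸ × 1.749×10¹¹ / 4.096.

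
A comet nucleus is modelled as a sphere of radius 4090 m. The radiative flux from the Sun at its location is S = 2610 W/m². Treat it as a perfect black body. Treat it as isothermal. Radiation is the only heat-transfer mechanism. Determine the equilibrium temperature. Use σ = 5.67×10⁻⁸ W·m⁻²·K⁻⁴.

At equilibrium, absorbed power = emitted power.
Absorbing cross-section = πr² = 5.255×10⁷ m²; emitting surface = 4πr² = 2.102×10⁸ m² (ratio 4).
S·A_cross = εσ·A_surf·T⁴  ⇒  T⁴ = S/(4σ).
T⁴ = 1.00·2610/(4·5.67×10⁻⁸) = 1.151×10¹⁰ K⁴.
T = (1.151×10¹⁰)^(1/4).

T ≈ 328 K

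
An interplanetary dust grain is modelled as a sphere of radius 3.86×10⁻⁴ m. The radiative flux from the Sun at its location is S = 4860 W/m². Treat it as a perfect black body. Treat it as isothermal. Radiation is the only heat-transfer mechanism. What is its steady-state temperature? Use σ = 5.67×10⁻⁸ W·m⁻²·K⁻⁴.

T ≈ 383 K

At equilibrium, absorbed power = emitted power.
Absorbing cross-section = πr² = 4.681×10⁻⁷ m²; emitting surface = 4πr² = 1.872×10⁻⁶ m² (ratio 4).
S·A_cross = εσ·A_surf·T⁴  ⇒  T⁴ = S/(4σ).
T⁴ = 1.00·4860/(4·5.67×10⁻⁸) = 2.143×10¹⁰ K⁴.
T = (2.143×10¹⁰)^(1/4).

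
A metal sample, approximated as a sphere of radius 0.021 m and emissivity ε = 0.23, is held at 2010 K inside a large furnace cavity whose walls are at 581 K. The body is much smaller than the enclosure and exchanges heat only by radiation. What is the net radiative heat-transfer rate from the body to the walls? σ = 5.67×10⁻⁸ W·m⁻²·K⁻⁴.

For a small grey body in a large enclosure: P_net = εσA(T_body⁴ − T_wall⁴).
A = 4πr² = 0.005542 m²; T_body⁴ − T_wall⁴ = 1.632×10¹³ − 1.139×10¹¹ = 1.621×10¹³ K⁴.
|P_net| = 0.23·5.67×10⁻⁸·0.005542·1.621×10¹³.

P_net ≈ 1170 W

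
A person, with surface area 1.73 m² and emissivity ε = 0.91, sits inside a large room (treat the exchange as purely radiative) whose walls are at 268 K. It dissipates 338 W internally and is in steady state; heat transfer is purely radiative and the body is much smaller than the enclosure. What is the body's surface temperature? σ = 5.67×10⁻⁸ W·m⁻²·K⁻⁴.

For a small grey body in a large enclosure, net radiated power = εσA(T⁴ − T_w⁴).
Steady state: P = εσA(T⁴ − T_w⁴) with A = 1.73 m².
T⁴ = P/(εσA) + T_w⁴ = 338/(0.91·5.67×10⁻⁸·1.730) + (268)⁴
    = 3.787×10⁹ + 5.159×10⁹ = 8.945×10⁹ K⁴.

T ≈ 308 K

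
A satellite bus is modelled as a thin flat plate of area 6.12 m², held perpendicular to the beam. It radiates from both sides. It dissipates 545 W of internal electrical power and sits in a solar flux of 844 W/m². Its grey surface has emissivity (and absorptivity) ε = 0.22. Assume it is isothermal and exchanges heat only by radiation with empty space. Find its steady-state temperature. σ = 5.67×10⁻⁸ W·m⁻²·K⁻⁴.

At steady state, absorbed solar power + internal power = radiated power.
Absorbed: α·S·A_cross = 0.22·844·6.120 = 1136 W (cross-section A).
Total input = 1136 + 545 = 1681 W.
Radiated: εσ·A_surf·T⁴ with A_surf = 2A = 12.24 m².
T⁴ = 1681/(0.22·5.67×10⁻⁸·12.24) = 1.101×10¹⁰ K⁴.

T ≈ 324 K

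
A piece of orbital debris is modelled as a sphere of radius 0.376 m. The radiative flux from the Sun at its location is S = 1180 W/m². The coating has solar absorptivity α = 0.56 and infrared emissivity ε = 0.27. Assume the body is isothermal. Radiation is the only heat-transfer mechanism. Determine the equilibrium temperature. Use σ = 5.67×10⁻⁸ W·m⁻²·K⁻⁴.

At equilibrium, absorbed power = emitted power.
Absorbing cross-section = πr² = 0.4441 m²; emitting surface = 4πr² = 1.777 m² (ratio 4).
αS·A_cross = εσ·A_surf·T⁴  ⇒  T⁴ = αS/(ε·4σ).
T⁴ = 0.560·1180/(0.27·4·5.67×10⁻⁸) = 1.079×10¹⁰ K⁴.
T = (1.079×10¹⁰)^(1/4).

T ≈ 322 K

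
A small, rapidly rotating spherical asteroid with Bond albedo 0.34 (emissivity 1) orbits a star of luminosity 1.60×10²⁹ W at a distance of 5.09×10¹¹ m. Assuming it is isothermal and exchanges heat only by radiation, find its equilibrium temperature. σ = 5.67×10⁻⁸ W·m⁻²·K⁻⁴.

T ≈ 615 K

First find the stellar flux at distance d: S = L/(4πd²) = 1.60×10²⁹/(4π·(5.09×10¹¹)²) = 49140 W/m².
For an isothermal sphere, absorbed (1−a)S·πr² = emitted σ·4πr²·T⁴, so T⁴ = (1−a)S/(4σ).
T⁴ = 0.660·49140/(4·5.67×10⁻⁸) = 1.430×10¹¹ K⁴.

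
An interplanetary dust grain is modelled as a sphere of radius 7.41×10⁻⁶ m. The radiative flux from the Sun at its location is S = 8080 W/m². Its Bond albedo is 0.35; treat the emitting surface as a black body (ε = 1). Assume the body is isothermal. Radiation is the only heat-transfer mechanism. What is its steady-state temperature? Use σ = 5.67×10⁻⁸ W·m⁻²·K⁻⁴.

At equilibrium, absorbed power = emitted power.
Absorbing cross-section = πr² = 1.725×10⁻¹⁰ m²; emitting surface = 4πr² = 6.900×10⁻¹⁰ m² (ratio 4).
(1−a)S·A_cross = εσ·A_surf·T⁴  ⇒  T⁴ = (1−a)S/(4σ).
T⁴ = 0.650·8080/(4·5.67×10⁻⁸) = 2.316×10¹⁰ K⁴.
T = (2.316×10¹⁰)^(1/4).

T ≈ 390 K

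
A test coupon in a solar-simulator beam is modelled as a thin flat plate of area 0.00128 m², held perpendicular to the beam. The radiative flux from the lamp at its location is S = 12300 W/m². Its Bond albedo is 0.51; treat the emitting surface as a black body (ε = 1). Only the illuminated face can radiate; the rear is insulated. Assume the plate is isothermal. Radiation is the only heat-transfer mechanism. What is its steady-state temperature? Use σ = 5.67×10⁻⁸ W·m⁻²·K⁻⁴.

At equilibrium, absorbed power = emitted power.
Absorbing cross-section = A = 0.001280 m²; emitting surface = A = 0.001280 m² (ratio 1).
(1−a)S·A_cross = εσ·A_surf·T⁴  ⇒  T⁴ = (1−a)S/(1σ).
T⁴ = 0.490·12300/(1·5.67×10⁻⁸) = 1.063×10¹¹ K⁴.
T = (1.063×10¹¹)^(1/4).

T ≈ 571 K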